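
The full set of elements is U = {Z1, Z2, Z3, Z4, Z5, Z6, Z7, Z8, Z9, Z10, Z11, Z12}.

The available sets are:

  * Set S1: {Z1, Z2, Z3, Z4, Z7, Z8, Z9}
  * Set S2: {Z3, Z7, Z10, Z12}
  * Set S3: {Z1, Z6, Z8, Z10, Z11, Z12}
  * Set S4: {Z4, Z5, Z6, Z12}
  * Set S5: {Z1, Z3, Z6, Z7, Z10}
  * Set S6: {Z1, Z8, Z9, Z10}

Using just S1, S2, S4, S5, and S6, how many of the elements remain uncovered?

1

Union of S1, S2, S4, S5, S6 = {Z1, Z2, Z3, Z4, Z5, Z6, Z7, Z8, Z9, Z10, Z12}.
Not covered: Z11 — 1 element.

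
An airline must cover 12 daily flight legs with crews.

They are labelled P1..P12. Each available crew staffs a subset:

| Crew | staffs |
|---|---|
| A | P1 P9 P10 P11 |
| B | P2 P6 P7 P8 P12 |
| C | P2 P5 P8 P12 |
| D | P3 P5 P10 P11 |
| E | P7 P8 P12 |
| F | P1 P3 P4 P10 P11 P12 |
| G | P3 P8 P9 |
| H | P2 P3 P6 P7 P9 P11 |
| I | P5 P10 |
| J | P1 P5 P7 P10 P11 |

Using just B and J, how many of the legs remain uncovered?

3

Union of B, J = {P1, P2, P5, P6, P7, P8, P10, P11, P12}.
Not covered: P3, P4, P9 — 3 legs.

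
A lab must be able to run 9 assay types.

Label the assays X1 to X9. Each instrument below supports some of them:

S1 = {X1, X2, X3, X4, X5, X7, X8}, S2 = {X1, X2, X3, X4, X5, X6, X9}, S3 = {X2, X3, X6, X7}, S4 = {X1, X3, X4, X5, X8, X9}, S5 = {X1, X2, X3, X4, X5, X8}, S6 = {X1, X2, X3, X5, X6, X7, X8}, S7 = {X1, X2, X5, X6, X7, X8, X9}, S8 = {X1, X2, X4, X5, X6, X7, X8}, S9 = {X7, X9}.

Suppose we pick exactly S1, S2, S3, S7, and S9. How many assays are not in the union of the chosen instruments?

0

Union of S1, S2, S3, S7, S9 = {X1, X2, X3, X4, X5, X6, X7, X8, X9} — that's every assay, so 0 are uncovered.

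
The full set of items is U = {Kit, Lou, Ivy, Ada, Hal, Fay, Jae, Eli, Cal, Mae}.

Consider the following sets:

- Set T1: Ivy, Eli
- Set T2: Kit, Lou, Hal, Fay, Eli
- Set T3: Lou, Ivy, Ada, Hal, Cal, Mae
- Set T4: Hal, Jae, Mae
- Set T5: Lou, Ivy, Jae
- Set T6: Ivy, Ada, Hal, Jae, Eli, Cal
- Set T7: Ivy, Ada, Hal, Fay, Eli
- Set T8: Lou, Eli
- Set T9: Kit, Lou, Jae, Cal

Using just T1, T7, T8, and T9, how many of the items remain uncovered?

Union of T1, T7, T8, T9 = {Kit, Lou, Ivy, Ada, Hal, Fay, Jae, Eli, Cal}.
Not covered: Mae — 1 item.

1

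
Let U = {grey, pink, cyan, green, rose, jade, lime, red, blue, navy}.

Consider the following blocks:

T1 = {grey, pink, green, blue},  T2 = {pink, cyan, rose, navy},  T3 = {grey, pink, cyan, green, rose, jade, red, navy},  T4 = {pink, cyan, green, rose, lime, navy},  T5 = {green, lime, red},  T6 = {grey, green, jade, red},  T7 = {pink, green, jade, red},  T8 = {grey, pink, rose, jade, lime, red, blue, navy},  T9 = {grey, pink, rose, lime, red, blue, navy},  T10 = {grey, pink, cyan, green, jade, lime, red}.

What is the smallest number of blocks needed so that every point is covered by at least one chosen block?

2

Take {T4, T8}. Their union is {grey, pink, cyan, green, rose, jade, lime, red, blue, navy}, which is all 10 points.
No single block has all 10 points (the largest, T3, has 8), so 2 is optimal.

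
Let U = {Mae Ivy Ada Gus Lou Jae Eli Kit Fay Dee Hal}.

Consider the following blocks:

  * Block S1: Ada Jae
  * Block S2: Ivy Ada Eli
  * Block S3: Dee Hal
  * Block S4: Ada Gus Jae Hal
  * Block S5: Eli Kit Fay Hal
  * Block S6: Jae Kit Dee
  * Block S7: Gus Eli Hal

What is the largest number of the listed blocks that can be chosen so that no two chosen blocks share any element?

S1, S3 are pairwise disjoint (S1={Ada,Jae}; S3={Dee,Hal}).
Every remaining block overlaps one of these, and no 3 of the listed blocks are pairwise disjoint, so 2 is the maximum.

2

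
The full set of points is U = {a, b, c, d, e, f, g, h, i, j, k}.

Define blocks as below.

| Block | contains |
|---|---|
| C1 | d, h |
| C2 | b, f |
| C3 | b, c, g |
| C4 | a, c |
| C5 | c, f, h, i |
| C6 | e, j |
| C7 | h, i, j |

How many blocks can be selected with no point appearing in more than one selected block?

C1, C2, C4, C6 are pairwise disjoint (C1={d,h}; C2={b,f}; C4={a,c}; C6={e,j}).
Every remaining block overlaps one of these, and no 5 of the listed blocks are pairwise disjoint, so 4 is the maximum.

4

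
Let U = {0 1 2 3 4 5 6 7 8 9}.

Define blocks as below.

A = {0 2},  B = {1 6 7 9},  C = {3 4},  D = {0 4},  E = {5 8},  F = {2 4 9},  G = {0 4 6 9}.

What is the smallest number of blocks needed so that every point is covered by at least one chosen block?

Take {A, B, C, E}. Their union is {0, 1, 2, 3, 4, 5, 6, 7, 8, 9}, which is all 10 points.
Only B contains 1, so B is forced; the remaining 6 points need at least 3 more blocks (each remaining block adds at most 2) — so at least 4 blocks are needed, and 4 is optimal.

4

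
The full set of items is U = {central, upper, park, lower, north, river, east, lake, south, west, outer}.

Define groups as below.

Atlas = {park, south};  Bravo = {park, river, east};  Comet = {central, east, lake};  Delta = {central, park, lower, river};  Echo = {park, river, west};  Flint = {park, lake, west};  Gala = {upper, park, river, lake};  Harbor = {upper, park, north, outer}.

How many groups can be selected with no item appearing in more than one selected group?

2

Comet, Harbor are pairwise disjoint (Comet={central,east,lake}; Harbor={upper,park,north,outer}).
Every remaining group overlaps one of these, and no 3 of the listed groups are pairwise disjoint, so 2 is the maximum.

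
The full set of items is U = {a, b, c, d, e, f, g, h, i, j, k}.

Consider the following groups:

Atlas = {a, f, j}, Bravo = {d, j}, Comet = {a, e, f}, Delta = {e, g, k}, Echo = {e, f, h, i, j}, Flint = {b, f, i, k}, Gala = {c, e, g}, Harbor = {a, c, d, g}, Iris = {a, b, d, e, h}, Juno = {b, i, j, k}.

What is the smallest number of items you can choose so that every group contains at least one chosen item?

4

T = {a, c, j, k} meets every group (each contains at least one member of T), and |T| = 4.
No choice of 3 items meets every group, so 4 is the minimum.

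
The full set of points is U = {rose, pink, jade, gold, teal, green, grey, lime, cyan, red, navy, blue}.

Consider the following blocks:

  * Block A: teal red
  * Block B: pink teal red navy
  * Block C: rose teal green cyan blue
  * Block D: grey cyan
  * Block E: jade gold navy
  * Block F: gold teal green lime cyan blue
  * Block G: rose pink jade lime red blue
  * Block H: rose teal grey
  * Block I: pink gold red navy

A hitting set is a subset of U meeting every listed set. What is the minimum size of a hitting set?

The 4 points {grey, cyan, red, navy} hit every block.
No choice of 3 points meets every block, so 4 is the minimum.

4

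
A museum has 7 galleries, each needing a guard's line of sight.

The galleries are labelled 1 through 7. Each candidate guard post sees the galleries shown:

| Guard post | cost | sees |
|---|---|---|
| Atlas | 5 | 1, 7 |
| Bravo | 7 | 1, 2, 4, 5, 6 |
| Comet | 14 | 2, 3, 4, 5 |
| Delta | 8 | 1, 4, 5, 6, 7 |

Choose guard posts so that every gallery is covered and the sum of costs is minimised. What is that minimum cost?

22

Comet, Delta together cover every gallery (Comet ∪ Delta = {1, 2, 3, 4, 5, 6, 7}); total cost 14 + 8 = 22.
The greedy pick Bravo, Atlas, Comet costs 26; no covering selection beats 22.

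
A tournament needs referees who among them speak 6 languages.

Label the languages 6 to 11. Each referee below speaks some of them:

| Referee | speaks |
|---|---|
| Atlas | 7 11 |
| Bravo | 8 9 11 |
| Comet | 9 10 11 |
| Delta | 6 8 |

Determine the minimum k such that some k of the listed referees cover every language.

Atlas and Comet and Delta together: Atlas ∪ Comet ∪ Delta = {6, 7, 8, 9, 10, 11} — every language is covered.
Only Delta contains 6, so Delta is forced; the remaining 4 languages need at least 2 more referees (each remaining referee adds at most 3) — so at least 3 referees are needed, and 3 is optimal.

3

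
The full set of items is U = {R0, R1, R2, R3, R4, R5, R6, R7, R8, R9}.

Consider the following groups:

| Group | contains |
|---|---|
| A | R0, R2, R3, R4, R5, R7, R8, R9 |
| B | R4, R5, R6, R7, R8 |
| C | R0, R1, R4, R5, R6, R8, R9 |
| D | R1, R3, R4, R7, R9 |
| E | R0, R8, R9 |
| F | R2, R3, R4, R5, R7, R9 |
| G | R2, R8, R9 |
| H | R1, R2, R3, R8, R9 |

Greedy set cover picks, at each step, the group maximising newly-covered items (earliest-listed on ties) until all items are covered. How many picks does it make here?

2

Greedy: pick A (covers 8 new) → pick C (covers 2 new). Total picks: 2.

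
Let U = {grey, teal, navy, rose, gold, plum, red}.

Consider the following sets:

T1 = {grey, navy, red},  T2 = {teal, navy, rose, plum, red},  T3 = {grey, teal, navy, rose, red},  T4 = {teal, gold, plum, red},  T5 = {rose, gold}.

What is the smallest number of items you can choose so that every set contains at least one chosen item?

H = {navy, gold} meets every set (each contains at least one member of H), and |H| = 2.
The sets T1, T5 are pairwise disjoint, so any hitting set needs a separate item for each — at least 2. Hence 2 is optimal.

2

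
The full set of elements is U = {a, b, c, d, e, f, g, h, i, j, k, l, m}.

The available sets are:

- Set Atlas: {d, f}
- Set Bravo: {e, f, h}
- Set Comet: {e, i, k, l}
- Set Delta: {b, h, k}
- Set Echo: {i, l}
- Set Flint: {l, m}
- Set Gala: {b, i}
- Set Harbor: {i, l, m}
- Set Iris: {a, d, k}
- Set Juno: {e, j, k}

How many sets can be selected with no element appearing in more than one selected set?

4

Bravo, Flint, Gala, Iris are pairwise disjoint (Bravo={e,f,h}; Flint={l,m}; Gala={b,i}; Iris={a,d,k}).
Every remaining set overlaps one of these, and no 5 of the listed sets are pairwise disjoint, so 4 is the maximum.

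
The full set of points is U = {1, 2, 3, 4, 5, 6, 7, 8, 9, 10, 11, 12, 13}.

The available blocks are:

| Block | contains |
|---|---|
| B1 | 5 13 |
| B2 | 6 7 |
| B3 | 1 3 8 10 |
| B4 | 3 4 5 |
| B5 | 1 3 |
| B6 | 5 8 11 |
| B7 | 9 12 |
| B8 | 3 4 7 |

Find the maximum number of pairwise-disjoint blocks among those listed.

B2, B5, B6, B7 are pairwise disjoint (B2={6,7}; B5={1,3}; B6={5,8,11}; B7={9,12}).
Every remaining block overlaps one of these, and no 5 of the listed blocks are pairwise disjoint, so 4 is the maximum.

4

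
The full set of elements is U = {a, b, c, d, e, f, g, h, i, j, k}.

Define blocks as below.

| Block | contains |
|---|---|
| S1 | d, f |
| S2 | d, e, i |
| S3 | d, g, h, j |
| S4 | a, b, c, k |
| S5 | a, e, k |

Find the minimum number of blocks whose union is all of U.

4

Take {S1, S2, S3, S4}. Their union is {a, b, c, d, e, f, g, h, i, j, k}, which is all 11 elements.
Only S1 contains f, so S1 is forced; the remaining 9 elements need at least 3 more blocks (each remaining block adds at most 4) — so at least 4 blocks are needed, and 4 is optimal.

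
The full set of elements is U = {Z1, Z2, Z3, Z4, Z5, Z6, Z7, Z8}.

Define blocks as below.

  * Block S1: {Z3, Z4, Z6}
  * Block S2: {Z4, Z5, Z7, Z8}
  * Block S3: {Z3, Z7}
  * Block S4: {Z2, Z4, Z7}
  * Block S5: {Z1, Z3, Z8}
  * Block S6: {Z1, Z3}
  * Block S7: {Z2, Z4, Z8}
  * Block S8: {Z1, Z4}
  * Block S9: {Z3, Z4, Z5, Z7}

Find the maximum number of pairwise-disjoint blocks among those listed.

2

S3, S7 are pairwise disjoint (S3={Z3,Z7}; S7={Z2,Z4,Z8}).
Every remaining block overlaps one of these, and no 3 of the listed blocks are pairwise disjoint, so 2 is the maximum.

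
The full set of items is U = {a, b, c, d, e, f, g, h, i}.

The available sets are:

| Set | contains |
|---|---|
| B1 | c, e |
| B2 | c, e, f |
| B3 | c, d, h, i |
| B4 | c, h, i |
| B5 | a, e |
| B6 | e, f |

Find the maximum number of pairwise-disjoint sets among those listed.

2

B4, B5 are pairwise disjoint (B4={c,h,i}; B5={a,e}).
Every remaining set overlaps one of these, and no 3 of the listed sets are pairwise disjoint, so 2 is the maximum.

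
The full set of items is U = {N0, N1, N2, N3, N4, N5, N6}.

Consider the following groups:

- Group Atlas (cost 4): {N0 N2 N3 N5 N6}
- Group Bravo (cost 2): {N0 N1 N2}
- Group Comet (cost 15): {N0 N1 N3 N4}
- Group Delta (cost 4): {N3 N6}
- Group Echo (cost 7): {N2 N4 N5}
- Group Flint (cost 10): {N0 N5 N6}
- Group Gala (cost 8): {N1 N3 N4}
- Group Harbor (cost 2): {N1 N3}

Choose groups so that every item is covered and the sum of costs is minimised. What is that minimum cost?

12

Atlas, Gala together cover every item (Atlas ∪ Gala = {N0, N1, N2, N3, N4, N5, N6}); total cost 4 + 8 = 12.
The greedy pick Bravo, Atlas, Echo costs 13; no covering selection beats 12.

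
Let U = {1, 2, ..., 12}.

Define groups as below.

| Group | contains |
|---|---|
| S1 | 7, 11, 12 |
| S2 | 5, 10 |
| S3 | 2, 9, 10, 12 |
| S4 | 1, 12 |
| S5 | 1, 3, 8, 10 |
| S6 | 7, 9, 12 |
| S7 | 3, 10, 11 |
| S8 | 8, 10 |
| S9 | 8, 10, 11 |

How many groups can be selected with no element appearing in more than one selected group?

S4, S9 are pairwise disjoint (S4={1,12}; S9={8,10,11}).
Every remaining group overlaps one of these, and no 3 of the listed groups are pairwise disjoint, so 2 is the maximum.

2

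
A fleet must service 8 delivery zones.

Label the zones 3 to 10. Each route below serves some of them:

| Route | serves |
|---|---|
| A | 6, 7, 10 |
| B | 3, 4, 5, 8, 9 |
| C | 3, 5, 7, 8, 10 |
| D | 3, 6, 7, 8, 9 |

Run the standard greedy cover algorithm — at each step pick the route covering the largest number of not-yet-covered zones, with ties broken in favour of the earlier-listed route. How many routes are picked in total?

Greedy: pick B (covers 5 new) → pick A (covers 3 new). Total picks: 2.

2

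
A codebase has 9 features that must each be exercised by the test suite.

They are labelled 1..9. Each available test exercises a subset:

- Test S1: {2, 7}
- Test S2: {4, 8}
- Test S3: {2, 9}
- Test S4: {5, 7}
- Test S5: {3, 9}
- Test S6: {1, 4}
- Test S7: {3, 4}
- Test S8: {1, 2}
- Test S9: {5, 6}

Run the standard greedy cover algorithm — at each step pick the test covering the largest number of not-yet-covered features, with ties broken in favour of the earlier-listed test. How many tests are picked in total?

5

Greedy: pick S1 (covers 2 new) → pick S2 (covers 2 new) → pick S5 (covers 2 new) → pick S9 (covers 2 new) → pick S6 (covers 1 new). Total picks: 5.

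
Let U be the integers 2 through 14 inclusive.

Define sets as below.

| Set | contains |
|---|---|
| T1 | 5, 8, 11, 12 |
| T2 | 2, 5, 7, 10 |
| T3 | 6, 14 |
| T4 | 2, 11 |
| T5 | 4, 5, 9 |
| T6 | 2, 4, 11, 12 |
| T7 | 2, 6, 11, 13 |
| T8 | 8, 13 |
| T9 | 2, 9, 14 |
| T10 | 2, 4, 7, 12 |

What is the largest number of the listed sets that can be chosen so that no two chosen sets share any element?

T3, T4, T5, T8 are pairwise disjoint (T3={6,14}; T4={2,11}; T5={4,5,9}; T8={8,13}).
Every remaining set overlaps one of these, and no 5 of the listed sets are pairwise disjoint, so 4 is the maximum.

4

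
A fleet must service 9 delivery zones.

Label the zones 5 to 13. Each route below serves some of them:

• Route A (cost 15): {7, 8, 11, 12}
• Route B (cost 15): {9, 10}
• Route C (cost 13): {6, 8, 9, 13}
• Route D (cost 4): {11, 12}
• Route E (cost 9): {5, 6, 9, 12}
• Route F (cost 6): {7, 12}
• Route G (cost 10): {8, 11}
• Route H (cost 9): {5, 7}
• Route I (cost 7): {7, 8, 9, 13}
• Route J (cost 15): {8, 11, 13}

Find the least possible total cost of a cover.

B, D, E, I together cover every zone (B ∪ D ∪ E ∪ I = {5, 6, 7, 8, 9, 10, 11, 12, 13}); total cost 15 + 4 + 9 + 7 = 35.
No covering selection has total cost below 35.

35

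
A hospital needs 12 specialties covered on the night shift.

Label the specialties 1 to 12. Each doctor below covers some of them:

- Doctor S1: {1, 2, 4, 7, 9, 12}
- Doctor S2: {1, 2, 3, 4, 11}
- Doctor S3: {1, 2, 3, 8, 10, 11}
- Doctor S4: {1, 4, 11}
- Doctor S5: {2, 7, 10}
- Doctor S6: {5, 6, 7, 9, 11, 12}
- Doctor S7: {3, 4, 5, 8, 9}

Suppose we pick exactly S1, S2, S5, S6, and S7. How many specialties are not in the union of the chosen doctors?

0

Union of S1, S2, S5, S6, S7 = {1, 2, 3, 4, 5, 6, 7, 8, 9, 10, 11, 12} — that's every specialty, so 0 are uncovered.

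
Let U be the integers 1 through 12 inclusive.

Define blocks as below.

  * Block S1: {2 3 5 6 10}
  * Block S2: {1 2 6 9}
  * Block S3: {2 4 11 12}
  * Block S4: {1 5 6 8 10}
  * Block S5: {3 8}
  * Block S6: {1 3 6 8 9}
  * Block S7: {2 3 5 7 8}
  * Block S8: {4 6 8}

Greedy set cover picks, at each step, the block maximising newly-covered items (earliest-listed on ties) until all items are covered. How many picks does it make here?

4

Greedy: pick S1 (covers 5 new) → pick S3 (covers 3 new) → pick S6 (covers 3 new) → pick S7 (covers 1 new). Total picks: 4.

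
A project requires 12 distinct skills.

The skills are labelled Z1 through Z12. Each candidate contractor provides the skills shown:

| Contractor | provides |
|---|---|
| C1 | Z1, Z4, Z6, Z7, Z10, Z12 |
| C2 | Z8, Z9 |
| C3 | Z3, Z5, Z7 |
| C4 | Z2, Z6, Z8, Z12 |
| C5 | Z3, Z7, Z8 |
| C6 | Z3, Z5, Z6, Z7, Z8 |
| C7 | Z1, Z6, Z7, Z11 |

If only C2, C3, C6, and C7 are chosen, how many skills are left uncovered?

4

Union of C2, C3, C6, C7 = {Z1, Z3, Z5, Z6, Z7, Z8, Z9, Z11}.
Not covered: Z2, Z4, Z10, Z12 — 4 skills.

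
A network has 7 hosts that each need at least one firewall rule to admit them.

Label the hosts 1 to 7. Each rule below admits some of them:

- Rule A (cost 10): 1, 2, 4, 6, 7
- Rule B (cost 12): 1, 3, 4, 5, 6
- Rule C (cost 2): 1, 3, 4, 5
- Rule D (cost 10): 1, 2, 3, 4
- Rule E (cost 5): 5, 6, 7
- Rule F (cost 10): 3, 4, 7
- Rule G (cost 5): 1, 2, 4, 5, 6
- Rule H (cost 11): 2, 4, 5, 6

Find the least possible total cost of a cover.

C, E, G together cover every host (C ∪ E ∪ G = {1, 2, 3, 4, 5, 6, 7}); total cost 2 + 5 + 5 = 12.
No covering selection has total cost below 12.

12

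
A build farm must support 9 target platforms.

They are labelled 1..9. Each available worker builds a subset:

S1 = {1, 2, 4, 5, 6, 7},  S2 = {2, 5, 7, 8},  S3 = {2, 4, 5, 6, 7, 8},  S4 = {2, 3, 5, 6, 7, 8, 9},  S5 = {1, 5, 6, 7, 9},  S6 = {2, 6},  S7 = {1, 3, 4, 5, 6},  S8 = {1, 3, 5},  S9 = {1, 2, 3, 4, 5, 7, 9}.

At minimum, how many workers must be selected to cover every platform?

2

S3 and S9 together: S3 ∪ S9 = {1, 2, 3, 4, 5, 6, 7, 8, 9} — every platform is covered.
No single worker has all 9 platforms (the largest, S4, has 7), so 2 is optimal.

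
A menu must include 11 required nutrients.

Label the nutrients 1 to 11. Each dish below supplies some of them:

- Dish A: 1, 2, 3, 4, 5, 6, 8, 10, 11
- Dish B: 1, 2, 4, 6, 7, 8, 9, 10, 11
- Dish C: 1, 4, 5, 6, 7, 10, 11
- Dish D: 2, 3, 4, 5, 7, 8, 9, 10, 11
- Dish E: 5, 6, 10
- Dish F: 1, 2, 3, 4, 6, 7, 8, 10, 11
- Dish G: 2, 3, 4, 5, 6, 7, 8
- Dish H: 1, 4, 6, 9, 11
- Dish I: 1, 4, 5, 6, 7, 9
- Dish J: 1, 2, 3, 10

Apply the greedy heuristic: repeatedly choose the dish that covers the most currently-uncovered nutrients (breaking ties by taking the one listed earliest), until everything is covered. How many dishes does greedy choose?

Greedy: pick A (covers 9 new) → pick B (covers 2 new). Total picks: 2.

2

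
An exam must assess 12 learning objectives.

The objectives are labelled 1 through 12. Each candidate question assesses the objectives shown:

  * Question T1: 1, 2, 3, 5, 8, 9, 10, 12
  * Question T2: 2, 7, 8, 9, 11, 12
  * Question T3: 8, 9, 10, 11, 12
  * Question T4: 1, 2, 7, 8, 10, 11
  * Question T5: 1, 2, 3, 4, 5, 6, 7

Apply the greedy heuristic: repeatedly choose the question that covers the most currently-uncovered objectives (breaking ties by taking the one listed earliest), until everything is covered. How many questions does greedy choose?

Greedy: pick T1 (covers 8 new) → pick T5 (covers 3 new) → pick T2 (covers 1 new). Total picks: 3.
(The true minimum cover uses only 2 questions, so greedy is not optimal here.)

3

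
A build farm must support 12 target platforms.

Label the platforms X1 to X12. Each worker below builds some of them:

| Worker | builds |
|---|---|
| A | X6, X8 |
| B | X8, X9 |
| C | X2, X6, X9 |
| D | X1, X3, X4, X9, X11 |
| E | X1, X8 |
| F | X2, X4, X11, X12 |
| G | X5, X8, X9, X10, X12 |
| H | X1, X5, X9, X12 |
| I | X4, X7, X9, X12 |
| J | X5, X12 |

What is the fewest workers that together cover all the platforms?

C and D and G and I together: C ∪ D ∪ G ∪ I = {X1, X2, X3, X4, X5, X6, X7, X8, X9, X10, X11, X12} — every platform is covered.
Only I contains X7, so I is forced; the remaining 8 platforms need at least 3 more workers (each remaining worker adds at most 3) — so at least 4 workers are needed, and 4 is optimal.

4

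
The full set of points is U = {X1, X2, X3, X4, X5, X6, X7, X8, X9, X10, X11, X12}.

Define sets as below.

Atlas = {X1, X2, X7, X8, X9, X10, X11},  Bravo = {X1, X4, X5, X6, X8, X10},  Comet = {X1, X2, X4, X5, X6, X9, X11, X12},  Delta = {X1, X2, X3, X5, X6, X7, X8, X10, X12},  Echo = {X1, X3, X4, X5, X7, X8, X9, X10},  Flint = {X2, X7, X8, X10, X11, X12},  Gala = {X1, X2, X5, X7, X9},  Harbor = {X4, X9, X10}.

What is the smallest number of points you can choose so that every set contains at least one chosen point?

H = {X2, X4} meets every set (each contains at least one member of H), and |H| = 2.
No single point lies in every set, so at least 2 are needed and 2 is optimal.

2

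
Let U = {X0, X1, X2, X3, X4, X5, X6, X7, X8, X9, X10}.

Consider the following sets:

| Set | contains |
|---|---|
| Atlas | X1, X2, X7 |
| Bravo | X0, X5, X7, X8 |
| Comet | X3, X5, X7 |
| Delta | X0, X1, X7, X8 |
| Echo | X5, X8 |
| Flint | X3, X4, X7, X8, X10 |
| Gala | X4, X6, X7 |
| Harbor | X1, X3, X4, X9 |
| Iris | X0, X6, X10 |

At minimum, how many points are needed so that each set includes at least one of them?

Take H = {X0, X4, X5, X7}. Each listed set contains at least one of these, so H is a hitting set of size 4.
No choice of 3 points meets every set, so 4 is the minimum.

4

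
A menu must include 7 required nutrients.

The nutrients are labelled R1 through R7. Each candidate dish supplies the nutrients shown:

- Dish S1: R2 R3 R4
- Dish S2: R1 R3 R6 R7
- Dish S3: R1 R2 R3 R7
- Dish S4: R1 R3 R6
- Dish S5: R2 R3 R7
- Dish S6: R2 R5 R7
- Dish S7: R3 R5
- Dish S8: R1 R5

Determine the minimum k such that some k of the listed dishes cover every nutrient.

Take {S1, S4, S6}. Their union is {R1, R2, R3, R4, R5, R6, R7}, which is all 7 nutrients.
Only S1 contains R4, so S1 is forced; the remaining 4 nutrients need at least 2 more dishes (each remaining dish adds at most 3) — so at least 3 dishes are needed, and 3 is optimal.

3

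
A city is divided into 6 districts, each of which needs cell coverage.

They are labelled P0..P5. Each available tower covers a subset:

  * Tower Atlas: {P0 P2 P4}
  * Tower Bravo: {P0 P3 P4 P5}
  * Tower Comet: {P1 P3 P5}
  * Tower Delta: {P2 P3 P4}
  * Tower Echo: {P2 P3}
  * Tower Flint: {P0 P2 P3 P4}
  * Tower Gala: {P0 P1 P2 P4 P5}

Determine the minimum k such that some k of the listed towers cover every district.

2

Take {Bravo, Gala}. Their union is {P0, P1, P2, P3, P4, P5}, which is all 6 districts.
No single tower has all 6 districts (the largest, Gala, has 5), so 2 is optimal.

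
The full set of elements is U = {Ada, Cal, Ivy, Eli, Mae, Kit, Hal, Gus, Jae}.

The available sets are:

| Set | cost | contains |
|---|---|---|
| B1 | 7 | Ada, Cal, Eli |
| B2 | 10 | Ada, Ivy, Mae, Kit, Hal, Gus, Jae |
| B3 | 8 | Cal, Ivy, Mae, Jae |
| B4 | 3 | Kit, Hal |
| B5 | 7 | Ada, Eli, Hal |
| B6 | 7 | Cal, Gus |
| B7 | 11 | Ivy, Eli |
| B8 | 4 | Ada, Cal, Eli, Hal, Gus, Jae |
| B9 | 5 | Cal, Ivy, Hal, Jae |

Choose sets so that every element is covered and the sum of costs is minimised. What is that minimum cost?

14

B2, B8 together cover every element (B2 ∪ B8 = {Ada, Cal, Ivy, Eli, Mae, Kit, Hal, Gus, Jae}); total cost 10 + 4 = 14.
The greedy pick B8, B4, B3 costs 15; no covering selection beats 14.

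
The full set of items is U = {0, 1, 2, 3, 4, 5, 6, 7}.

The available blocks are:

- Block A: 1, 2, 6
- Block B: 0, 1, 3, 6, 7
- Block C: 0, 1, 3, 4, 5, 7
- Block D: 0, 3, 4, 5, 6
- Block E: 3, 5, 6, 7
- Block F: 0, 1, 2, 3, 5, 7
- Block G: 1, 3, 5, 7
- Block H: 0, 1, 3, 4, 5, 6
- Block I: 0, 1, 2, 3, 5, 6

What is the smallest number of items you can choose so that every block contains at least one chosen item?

Take T = {1, 6}. Each listed block contains at least one of these, so T is a hitting set of size 2.
No single item lies in every block, so at least 2 are needed and 2 is optimal.

2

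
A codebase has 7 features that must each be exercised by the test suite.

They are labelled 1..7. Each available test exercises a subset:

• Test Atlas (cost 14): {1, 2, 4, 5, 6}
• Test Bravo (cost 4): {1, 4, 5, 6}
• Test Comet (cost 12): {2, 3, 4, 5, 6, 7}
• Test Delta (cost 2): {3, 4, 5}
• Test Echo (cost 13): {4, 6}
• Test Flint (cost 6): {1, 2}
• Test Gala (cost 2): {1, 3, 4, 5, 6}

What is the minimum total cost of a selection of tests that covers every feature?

Comet, Gala together cover every feature (Comet ∪ Gala = {1, 2, 3, 4, 5, 6, 7}); total cost 12 + 2 = 14.
No covering selection has total cost below 14.

14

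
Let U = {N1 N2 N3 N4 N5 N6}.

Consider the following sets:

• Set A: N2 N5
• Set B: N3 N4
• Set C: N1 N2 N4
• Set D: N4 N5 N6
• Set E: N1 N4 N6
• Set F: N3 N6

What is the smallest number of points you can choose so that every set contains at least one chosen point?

Take H = {N3, N4, N5}. Each listed set contains at least one of these, so H is a hitting set of size 3.
No choice of 2 points meets every set, so 3 is the minimum.

3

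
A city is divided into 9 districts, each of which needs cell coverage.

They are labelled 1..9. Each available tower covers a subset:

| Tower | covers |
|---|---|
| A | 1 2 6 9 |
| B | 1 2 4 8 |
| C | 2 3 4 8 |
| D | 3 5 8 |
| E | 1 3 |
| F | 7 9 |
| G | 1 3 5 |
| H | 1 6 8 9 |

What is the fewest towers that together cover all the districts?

B and D and F and H together: B ∪ D ∪ F ∪ H = {1, 2, 3, 4, 5, 6, 7, 8, 9} — every district is covered.
No 3 of the 8 towers cover everything (all 56 combinations miss at least one district), so 4 is optimal.

4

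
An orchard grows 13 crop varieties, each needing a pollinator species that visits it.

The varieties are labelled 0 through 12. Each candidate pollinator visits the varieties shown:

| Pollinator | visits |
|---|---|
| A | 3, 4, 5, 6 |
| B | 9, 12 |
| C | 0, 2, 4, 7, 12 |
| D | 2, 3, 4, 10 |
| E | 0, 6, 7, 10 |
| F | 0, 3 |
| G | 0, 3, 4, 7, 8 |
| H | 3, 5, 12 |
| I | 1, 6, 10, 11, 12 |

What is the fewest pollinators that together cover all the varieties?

5

B and D and G and H and I together: B ∪ D ∪ G ∪ H ∪ I = {0, 1, 2, 3, 4, 5, 6, 7, 8, 9, 10, 11, 12} — every variety is covered.
No 4 of the 9 pollinators cover everything (all 126 combinations miss at least one variety), so 5 is optimal.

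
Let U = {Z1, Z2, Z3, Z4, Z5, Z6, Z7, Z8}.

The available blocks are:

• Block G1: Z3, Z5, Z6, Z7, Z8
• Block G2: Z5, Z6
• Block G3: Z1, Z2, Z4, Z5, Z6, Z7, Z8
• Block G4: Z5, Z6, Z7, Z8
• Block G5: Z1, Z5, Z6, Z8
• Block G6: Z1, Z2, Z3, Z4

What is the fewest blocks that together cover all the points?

Take {G1, G6}. Their union is {Z1, Z2, Z3, Z4, Z5, Z6, Z7, Z8}, which is all 8 points.
No single block has all 8 points (the largest, G3, has 7), so 2 is optimal.

2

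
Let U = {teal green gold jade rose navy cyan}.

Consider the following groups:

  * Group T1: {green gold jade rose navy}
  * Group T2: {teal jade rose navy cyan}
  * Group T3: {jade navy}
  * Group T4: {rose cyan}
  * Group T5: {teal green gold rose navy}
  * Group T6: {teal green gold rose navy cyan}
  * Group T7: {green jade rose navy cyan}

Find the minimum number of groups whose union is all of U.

2

T6 and T7 together: T6 ∪ T7 = {teal, green, gold, jade, rose, navy, cyan} — every element is covered.
No single group has all 7 elements (the largest, T6, has 6), so 2 is optimal.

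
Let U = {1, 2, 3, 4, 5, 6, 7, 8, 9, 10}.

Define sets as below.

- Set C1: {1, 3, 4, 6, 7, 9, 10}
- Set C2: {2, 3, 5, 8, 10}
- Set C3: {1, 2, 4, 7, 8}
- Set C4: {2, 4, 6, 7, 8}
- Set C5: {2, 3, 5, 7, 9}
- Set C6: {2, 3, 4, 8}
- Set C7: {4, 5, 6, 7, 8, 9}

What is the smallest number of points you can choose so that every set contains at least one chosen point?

The 2 points {2, 4} hit every set.
No single point lies in every set, so at least 2 are needed and 2 is optimal.

2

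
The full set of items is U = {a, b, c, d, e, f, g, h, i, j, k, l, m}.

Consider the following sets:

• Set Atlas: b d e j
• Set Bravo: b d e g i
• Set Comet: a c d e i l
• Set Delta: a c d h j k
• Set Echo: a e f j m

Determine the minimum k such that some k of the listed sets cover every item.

4

Take {Bravo, Comet, Delta, Echo}. Their union is {a, b, c, d, e, f, g, h, i, j, k, l, m}, which is all 13 items.
Only Comet contains l, so Comet is forced; the remaining 7 items need at least 3 more sets (each remaining set adds at most 3) — so at least 4 sets are needed, and 4 is optimal.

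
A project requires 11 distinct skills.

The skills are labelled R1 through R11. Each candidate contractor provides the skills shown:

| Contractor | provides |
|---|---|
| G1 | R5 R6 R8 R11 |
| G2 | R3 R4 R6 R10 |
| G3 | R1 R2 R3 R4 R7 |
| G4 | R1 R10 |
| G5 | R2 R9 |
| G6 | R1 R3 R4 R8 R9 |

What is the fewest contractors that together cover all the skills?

G1 and G2 and G3 and G6 together: G1 ∪ G2 ∪ G3 ∪ G6 = {R1, R2, R3, R4, R5, R6, R7, R8, R9, R10, R11} — every skill is covered.
No 3 of the 6 contractors cover everything (all 20 combinations miss at least one skill), so 4 is optimal.

4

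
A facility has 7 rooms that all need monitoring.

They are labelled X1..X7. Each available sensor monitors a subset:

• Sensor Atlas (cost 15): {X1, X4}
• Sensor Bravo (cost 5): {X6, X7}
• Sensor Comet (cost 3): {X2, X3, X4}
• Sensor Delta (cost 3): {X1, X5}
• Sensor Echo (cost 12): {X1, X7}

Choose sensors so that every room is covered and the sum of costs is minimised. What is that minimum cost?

Bravo, Comet, Delta together cover every room (Bravo ∪ Comet ∪ Delta = {X1, X2, X3, X4, X5, X6, X7}); total cost 5 + 3 + 3 = 11.
No covering selection has total cost below 11.

11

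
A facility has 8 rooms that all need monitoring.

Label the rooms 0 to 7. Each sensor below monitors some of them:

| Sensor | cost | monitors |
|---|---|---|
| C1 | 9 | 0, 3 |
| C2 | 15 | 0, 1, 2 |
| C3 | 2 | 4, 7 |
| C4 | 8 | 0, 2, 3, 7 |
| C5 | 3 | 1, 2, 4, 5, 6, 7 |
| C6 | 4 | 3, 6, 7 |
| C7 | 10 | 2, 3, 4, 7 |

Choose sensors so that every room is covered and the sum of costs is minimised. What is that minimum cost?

C4, C5 together cover every room (C4 ∪ C5 = {0, 1, 2, 3, 4, 5, 6, 7}); total cost 8 + 3 = 11.
No covering selection has total cost below 11.

11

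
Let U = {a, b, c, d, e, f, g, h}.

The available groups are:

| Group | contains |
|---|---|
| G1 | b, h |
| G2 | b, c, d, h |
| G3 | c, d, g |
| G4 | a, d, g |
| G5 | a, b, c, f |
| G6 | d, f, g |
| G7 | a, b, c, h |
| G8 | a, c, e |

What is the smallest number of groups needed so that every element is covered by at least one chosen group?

G2 and G6 and G8 together: G2 ∪ G6 ∪ G8 = {a, b, c, d, e, f, g, h} — every element is covered.
Only G8 contains e, so G8 is forced; the remaining 5 elements need at least 2 more groups (each remaining group adds at most 3) — so at least 3 groups are needed, and 3 is optimal.

3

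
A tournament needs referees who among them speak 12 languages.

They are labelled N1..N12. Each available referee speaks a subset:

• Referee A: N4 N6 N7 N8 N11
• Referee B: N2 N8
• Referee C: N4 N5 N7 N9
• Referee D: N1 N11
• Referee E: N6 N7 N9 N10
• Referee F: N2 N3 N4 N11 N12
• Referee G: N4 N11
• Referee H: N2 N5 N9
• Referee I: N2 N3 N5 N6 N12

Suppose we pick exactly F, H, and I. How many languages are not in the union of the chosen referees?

4

Union of F, H, I = {N2, N3, N4, N5, N6, N9, N11, N12}.
Not covered: N1, N7, N8, N10 — 4 languages.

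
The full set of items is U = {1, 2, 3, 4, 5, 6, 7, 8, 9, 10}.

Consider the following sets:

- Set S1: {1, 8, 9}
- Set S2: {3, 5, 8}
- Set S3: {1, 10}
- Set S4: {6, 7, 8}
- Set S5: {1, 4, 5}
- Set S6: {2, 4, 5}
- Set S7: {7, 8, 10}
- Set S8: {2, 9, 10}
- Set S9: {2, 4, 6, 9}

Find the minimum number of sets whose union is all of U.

S2 and S4 and S5 and S8 together: S2 ∪ S4 ∪ S5 ∪ S8 = {1, 2, 3, 4, 5, 6, 7, 8, 9, 10} — every item is covered.
No 3 of the 9 sets cover everything (all 84 combinations miss at least one item), so 4 is optimal.

4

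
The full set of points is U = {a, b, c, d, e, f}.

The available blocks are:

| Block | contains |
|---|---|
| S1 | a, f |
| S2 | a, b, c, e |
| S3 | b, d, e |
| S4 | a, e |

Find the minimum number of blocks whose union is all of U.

3

S1 and S2 and S3 together: S1 ∪ S2 ∪ S3 = {a, b, c, d, e, f} — every point is covered.
Only S2 contains c, so S2 is forced; the remaining 2 points need at least 2 more blocks (each remaining block adds at most 1) — so at least 3 blocks are needed, and 3 is optimal.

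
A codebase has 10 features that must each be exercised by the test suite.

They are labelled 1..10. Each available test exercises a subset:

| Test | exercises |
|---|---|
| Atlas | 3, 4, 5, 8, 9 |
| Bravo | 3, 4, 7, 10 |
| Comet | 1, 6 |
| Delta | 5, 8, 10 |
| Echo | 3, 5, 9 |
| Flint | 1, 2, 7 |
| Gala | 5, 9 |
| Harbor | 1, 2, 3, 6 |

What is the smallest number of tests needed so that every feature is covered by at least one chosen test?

Take {Atlas, Bravo, Harbor}. Their union is {1, 2, 3, 4, 5, 6, 7, 8, 9, 10}, which is all 10 features.
No 2 of the 8 tests cover everything (all 28 combinations miss at least one feature), so 3 is optimal.

3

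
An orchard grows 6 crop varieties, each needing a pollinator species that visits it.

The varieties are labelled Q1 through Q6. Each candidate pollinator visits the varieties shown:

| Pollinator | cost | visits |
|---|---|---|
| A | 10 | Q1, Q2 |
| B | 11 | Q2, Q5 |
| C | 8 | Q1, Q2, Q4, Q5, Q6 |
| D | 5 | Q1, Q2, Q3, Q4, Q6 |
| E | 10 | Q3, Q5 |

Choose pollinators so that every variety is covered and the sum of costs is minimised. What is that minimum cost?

C, D together cover every variety (C ∪ D = {Q1, Q2, Q3, Q4, Q5, Q6}); total cost 8 + 5 = 13.
No covering selection has total cost below 13.

13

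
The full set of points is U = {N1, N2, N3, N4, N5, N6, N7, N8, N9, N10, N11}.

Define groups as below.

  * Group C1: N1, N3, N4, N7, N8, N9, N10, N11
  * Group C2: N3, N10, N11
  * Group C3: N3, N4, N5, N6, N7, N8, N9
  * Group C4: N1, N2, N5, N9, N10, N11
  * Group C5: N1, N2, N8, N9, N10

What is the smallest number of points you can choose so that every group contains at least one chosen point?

Take H = {N5, N10}. Each listed group contains at least one of these, so H is a hitting set of size 2.
No single point lies in every group, so at least 2 are needed and 2 is optimal.

2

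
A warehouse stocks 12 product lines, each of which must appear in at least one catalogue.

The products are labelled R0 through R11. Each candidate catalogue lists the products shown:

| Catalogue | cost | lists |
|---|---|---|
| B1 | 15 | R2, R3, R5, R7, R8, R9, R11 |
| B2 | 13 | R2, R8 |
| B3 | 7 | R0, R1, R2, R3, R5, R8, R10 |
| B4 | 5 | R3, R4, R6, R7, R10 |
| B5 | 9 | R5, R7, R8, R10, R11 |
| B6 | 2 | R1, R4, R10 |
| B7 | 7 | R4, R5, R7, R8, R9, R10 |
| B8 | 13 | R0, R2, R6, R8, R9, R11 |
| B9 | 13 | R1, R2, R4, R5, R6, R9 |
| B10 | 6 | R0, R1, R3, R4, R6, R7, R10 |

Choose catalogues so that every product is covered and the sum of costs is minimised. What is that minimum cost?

B1, B10 together cover every product (B1 ∪ B10 = {R0, R1, R2, R3, R4, R5, R6, R7, R8, R9, R10, R11}); total cost 15 + 6 = 21.
The greedy pick B6, B3, B4, B8 costs 27; no covering selection beats 21.

21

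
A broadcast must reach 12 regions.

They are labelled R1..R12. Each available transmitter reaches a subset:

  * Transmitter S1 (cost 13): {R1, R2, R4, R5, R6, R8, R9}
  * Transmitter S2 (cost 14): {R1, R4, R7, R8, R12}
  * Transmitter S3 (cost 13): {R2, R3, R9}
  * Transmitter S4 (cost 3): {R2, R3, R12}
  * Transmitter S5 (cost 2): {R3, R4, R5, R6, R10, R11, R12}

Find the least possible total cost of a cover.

S2, S3, S5 together cover every region (S2 ∪ S3 ∪ S5 = {R1, R2, R3, R4, R5, R6, R7, R8, R9, R10, R11, R12}); total cost 14 + 13 + 2 = 29.
The greedy pick S5, S4, S1, S2 costs 32; no covering selection beats 29.

29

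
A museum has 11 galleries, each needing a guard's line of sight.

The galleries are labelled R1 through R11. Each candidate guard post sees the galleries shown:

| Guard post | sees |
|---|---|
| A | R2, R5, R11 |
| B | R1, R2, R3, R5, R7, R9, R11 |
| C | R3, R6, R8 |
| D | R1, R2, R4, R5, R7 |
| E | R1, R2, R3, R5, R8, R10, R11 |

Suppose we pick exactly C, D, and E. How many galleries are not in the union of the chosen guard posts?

1

Union of C, D, E = {R1, R2, R3, R4, R5, R6, R7, R8, R10, R11}.
Not covered: R9 — 1 gallery.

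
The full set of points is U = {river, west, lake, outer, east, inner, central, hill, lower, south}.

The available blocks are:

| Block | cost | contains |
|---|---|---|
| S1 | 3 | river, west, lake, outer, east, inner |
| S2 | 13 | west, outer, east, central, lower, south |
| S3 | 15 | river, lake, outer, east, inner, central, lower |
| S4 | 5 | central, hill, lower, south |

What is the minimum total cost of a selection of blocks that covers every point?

8

S1, S4 together cover every point (S1 ∪ S4 = {river, west, lake, outer, east, inner, central, hill, lower, south}); total cost 3 + 5 = 8.
No covering selection has total cost below 8.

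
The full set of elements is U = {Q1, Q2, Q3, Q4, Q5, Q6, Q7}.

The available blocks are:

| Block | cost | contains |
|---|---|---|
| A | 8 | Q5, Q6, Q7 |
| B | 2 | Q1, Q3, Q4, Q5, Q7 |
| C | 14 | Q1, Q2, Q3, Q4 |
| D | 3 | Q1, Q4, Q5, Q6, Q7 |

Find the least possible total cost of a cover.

C, D together cover every element (C ∪ D = {Q1, Q2, Q3, Q4, Q5, Q6, Q7}); total cost 14 + 3 = 17.
The greedy pick B, D, C costs 19; no covering selection beats 17.

17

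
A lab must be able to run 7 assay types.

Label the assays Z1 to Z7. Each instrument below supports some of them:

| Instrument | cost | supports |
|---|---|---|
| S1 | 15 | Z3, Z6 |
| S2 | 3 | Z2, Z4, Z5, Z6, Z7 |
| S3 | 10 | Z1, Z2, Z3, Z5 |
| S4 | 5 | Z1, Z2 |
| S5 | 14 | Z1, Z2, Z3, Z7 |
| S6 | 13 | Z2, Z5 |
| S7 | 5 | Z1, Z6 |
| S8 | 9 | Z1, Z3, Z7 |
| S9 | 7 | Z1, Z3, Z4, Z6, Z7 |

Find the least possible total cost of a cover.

S2, S9 together cover every assay (S2 ∪ S9 = {Z1, Z2, Z3, Z4, Z5, Z6, Z7}); total cost 3 + 7 = 10.
No covering selection has total cost below 10.

10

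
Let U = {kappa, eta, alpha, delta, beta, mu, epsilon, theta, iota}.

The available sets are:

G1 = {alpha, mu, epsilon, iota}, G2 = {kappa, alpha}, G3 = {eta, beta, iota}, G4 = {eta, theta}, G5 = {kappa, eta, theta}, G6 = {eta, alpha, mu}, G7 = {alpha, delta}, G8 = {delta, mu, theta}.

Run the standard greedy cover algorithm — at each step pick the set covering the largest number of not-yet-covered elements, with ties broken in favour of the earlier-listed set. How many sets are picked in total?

Greedy: pick G1 (covers 4 new) → pick G5 (covers 3 new) → pick G3 (covers 1 new) → pick G7 (covers 1 new). Total picks: 4.

4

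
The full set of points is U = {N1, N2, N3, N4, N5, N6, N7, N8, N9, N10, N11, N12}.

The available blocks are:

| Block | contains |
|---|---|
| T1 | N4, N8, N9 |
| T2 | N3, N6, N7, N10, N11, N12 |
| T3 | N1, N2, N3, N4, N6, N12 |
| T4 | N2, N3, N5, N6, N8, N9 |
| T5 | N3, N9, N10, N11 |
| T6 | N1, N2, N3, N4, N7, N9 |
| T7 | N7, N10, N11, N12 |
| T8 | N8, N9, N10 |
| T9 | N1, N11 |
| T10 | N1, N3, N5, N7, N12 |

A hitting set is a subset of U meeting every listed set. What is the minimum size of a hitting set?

3

The 3 points {N1, N9, N11} hit every block.
No choice of 2 points meets every block, so 3 is the minimum.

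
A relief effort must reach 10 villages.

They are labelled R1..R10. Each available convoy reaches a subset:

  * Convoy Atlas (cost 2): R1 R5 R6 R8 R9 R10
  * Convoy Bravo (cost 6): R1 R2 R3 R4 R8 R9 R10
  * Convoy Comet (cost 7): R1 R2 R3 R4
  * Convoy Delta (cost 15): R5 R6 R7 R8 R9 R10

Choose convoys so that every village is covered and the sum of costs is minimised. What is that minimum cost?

Bravo, Delta together cover every village (Bravo ∪ Delta = {R1, R2, R3, R4, R5, R6, R7, R8, R9, R10}); total cost 6 + 15 = 21.
The greedy pick Atlas, Bravo, Delta costs 23; no covering selection beats 21.

21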